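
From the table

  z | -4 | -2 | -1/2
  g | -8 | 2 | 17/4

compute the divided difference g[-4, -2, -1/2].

-1

g[-4,-2] = (2 - (-8)) / (-2 - (-4)) = 5
g[-2,-1/2] = (17/4 - 2) / (-1/2 - (-2)) = 3/2
g[-4,-2,-1/2] = (3/2 - 5) / (-1/2 - (-4)) = -1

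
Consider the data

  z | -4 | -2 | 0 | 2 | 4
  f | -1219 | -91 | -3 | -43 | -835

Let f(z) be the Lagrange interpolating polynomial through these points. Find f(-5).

-2878

L_0(-5) = (-3)·(-5)·(-7)·(-9)/[(-2)·(-4)·(-6)·(-8)] = 315/128
L_1(-5) = (-1)·(-5)·(-7)·(-9)/[(2)·(-2)·(-4)·(-6)] = -105/32
L_2(-5) = (-1)·(-3)·(-7)·(-9)/[(4)·(2)·(-2)·(-4)] = 189/64
L_3(-5) = (-1)·(-3)·(-5)·(-9)/[(6)·(4)·(2)·(-2)] = -45/32
L_4(-5) = (-1)·(-3)·(-5)·(-7)/[(8)·(6)·(4)·(2)] = 35/128
Sum: (-1219)·(315/128) + (-91)·(-105/32) + (-3)·(189/64) + (-43)·(-45/32) + (-835)·(35/128) = -2878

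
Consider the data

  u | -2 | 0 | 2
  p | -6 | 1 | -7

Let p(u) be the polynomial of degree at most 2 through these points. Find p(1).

Evaluate each Lagrange basis at u = 1:
L_0(1) = (1)·(-1)/[(-2)·(-4)] = -1/8
L_1(1) = (3)·(-1)/[(2)·(-2)] = 3/4
L_2(1) = (3)·(1)/[(4)·(2)] = 3/8
Sum: (-6)·(-1/8) + 1·(3/4) + (-7)·(3/8) = -9/8

-9/8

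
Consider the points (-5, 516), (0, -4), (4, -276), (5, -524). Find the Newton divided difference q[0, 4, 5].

-36

q[0,4] = (-276 - (-4)) / (4 - 0) = -68
q[4,5] = (-524 - (-276)) / (5 - 4) = -248
q[0,4,5] = (-248 - (-68)) / (5 - 0) = -36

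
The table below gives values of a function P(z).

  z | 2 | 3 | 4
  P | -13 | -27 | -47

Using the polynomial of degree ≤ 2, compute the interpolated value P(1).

-5

Using Newton's divided-difference form:
P[2,3] = (-27 - (-13)) / (3 - 2) = -14
P[3,4] = (-47 - (-27)) / (4 - 3) = -20
P[2,3,4] = (-20 - (-14)) / (4 - 2) = -3
P(1) = -13 + (-14)·(-1) + (-3)·(-1)·(-2) = -5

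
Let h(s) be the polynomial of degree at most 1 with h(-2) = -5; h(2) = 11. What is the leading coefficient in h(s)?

4

The leading coefficient equals the top divided difference h[-2,2].
h[-2,2] = (11 - (-5)) / (2 - (-2)) = 4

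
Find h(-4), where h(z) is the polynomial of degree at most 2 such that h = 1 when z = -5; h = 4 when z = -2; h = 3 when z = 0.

13/5

L_0(-4) = (-2)·(-4)/[(-3)·(-5)] = 8/15
L_1(-4) = (1)·(-4)/[(3)·(-2)] = 2/3
L_2(-4) = (1)·(-2)/[(5)·(2)] = -1/5
Sum: 1·(8/15) + 4·(2/3) + 3·(-1/5) = 13/5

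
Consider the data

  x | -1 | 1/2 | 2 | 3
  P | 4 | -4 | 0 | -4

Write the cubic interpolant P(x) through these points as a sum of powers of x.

Newton's divided differences:
P[-1,1/2] = (-4 - 4) / (1/2 - (-1)) = -16/3
P[1/2,2] = (0 - (-4)) / (2 - 1/2) = 8/3
P[2,3] = (-4 - 0) / (3 - 2) = -4
P[-1,1/2,2] = (8/3 - (-16/3)) / (2 - (-1)) = 8/3
P[1/2,2,3] = (-4 - 8/3) / (3 - 1/2) = -8/3
P[-1,1/2,2,3] = (-8/3 - 8/3) / (3 - (-1)) = -4/3
P(x) = 4 + (-16/3)·(x + 1) + (8/3)·(x + 1)(x - 1/2) + (-4/3)·(x + 1)(x - 1/2)(x - 2)
Expanding: P(x) = -(4/3)x^3 + (14/3)x^2 - 2x - 4

P(x) = -(4/3)x^3 + (14/3)x^2 - 2x - 4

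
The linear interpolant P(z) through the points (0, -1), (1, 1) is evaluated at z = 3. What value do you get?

L_0(3) = (2)/[(-1)] = -2
L_1(3) = (3)/[(1)] = 3
Sum: (-1)·(-2) + 1·(3) = 5

5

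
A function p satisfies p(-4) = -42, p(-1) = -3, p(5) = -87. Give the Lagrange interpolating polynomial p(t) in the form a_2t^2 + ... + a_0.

Build the Lagrange basis polynomials:
L_0(t) = (t + 1)(t - 5) / [27] = (1/27)t^2 - (4/27)t - 5/27
L_1(t) = (t + 4)(t - 5) / [-18] = -(1/18)t^2 + (1/18)t + 10/9
L_2(t) = (t + 4)(t + 1) / [54] = (1/54)t^2 + (5/54)t + 2/27
p(t) = (-42)·L_0 + (-3)·L_1 + (-87)·L_2
  (-42)·L_0(t) = -(14/9)t^2 + (56/9)t + 70/9
  (-3)·L_1(t) = (1/6)t^2 - (1/6)t - 10/3
  (-87)·L_2(t) = -(29/18)t^2 - (145/18)t - 58/9
Adding term by term: -3t^2 - 2t - 2

p(t) = -3t^2 - 2t - 2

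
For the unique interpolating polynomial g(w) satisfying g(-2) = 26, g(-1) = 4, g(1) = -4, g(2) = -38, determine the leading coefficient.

-4

The leading coefficient equals the top divided difference g[-2,-1,1,2].
g[-2,-1] = (4 - 26) / (-1 - (-2)) = -22
g[-1,1] = (-4 - 4) / (1 - (-1)) = -4
g[1,2] = (-38 - (-4)) / (2 - 1) = -34
g[-2,-1,1] = (-4 - (-22)) / (1 - (-2)) = 6
g[-1,1,2] = (-34 - (-4)) / (2 - (-1)) = -10
g[-2,-1,1,2] = (-10 - 6) / (2 - (-2)) = -4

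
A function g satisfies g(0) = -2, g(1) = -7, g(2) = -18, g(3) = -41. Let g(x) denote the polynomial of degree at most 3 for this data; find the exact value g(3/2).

-91/8

Using Newton's divided-difference form:
g[0,1] = (-7 - (-2)) / (1 - 0) = -5
g[1,2] = (-18 - (-7)) / (2 - 1) = -11
g[2,3] = (-41 - (-18)) / (3 - 2) = -23
g[0,1,2] = (-11 - (-5)) / (2 - 0) = -3
g[1,2,3] = (-23 - (-11)) / (3 - 1) = -6
g[0,1,2,3] = (-6 - (-3)) / (3 - 0) = -1
g(3/2) = -2 + (-5)·(3/2) + (-3)·(3/2)·(1/2) + (-1)·(3/2)·(1/2)·(-1/2) = -91/8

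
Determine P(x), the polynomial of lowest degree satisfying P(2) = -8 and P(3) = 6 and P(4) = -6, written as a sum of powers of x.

Build the Lagrange basis polynomials:
L_0(x) = (x - 3)(x - 4) / [2] = (1/2)x^2 - (7/2)x + 6
L_1(x) = (x - 2)(x - 4) / [-1] = -x^2 + 6x - 8
L_2(x) = (x - 2)(x - 3) / [2] = (1/2)x^2 - (5/2)x + 3
P(x) = (-8)·L_0 + 6·L_1 + (-6)·L_2
  (-8)·L_0(x) = -4x^2 + 28x - 48
  6·L_1(x) = -6x^2 + 36x - 48
  (-6)·L_2(x) = -3x^2 + 15x - 18
Adding term by term: -13x^2 + 79x - 114

P(x) = -13x^2 + 79x - 114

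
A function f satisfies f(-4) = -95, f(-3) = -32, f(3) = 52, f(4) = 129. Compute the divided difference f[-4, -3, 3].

f[-4,-3] = (-32 - (-95)) / (-3 - (-4)) = 63
f[-3,3] = (52 - (-32)) / (3 - (-3)) = 14
f[-4,-3,3] = (14 - 63) / (3 - (-4)) = -7

-7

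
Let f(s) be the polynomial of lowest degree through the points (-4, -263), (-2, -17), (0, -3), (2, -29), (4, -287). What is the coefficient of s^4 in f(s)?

-1

The leading coefficient equals the top divided difference f[-4,-2,0,2,4].
f[-4,-2] = (-17 - (-263)) / (-2 - (-4)) = 123
f[-2,0] = (-3 - (-17)) / (0 - (-2)) = 7
f[0,2] = (-29 - (-3)) / (2 - 0) = -13
f[2,4] = (-287 - (-29)) / (4 - 2) = -129
f[-4,-2,0] = (7 - 123) / (0 - (-4)) = -29
f[-2,0,2] = (-13 - 7) / (2 - (-2)) = -5
f[0,2,4] = (-129 - (-13)) / (4 - 0) = -29
f[-4,-2,0,2] = (-5 - (-29)) / (2 - (-4)) = 4
f[-2,0,2,4] = (-29 - (-5)) / (4 - (-2)) = -4
f[-4,-2,0,2,4] = (-4 - 4) / (4 - (-4)) = -1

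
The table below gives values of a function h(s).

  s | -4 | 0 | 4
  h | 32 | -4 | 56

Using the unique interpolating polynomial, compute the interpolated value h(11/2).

413/4

Using Newton's divided-difference form:
h[-4,0] = (-4 - 32) / (0 - (-4)) = -9
h[0,4] = (56 - (-4)) / (4 - 0) = 15
h[-4,0,4] = (15 - (-9)) / (4 - (-4)) = 3
h(11/2) = 32 + (-9)·(19/2) + 3·(19/2)·(11/2) = 413/4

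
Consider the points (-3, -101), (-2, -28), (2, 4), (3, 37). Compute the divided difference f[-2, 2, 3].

f[-2,2] = (4 - (-28)) / (2 - (-2)) = 8
f[2,3] = (37 - 4) / (3 - 2) = 33
f[-2,2,3] = (33 - 8) / (3 - (-2)) = 5

5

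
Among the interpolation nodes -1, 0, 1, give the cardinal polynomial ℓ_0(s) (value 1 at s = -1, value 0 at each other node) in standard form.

ℓ_0(s) = s(s - 1) / [(-1)·(-2)]
       = (s^2 - s) / (2)

ℓ_0(s) = (1/2)s^2 - (1/2)s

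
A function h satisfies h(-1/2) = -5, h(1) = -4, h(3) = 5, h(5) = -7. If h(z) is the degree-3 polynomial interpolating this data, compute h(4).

2251/616

Using Newton's divided-difference form:
h[-1/2,1] = (-4 - (-5)) / (1 - (-1/2)) = 2/3
h[1,3] = (5 - (-4)) / (3 - 1) = 9/2
h[3,5] = (-7 - 5) / (5 - 3) = -6
h[-1/2,1,3] = (9/2 - 2/3) / (3 - (-1/2)) = 23/21
h[1,3,5] = (-6 - 9/2) / (5 - 1) = -21/8
h[-1/2,1,3,5] = (-21/8 - 23/21) / (5 - (-1/2)) = -625/924
h(4) = -5 + (2/3)·(9/2) + (23/21)·(9/2)·(3) + (-625/924)·(9/2)·(3)·(1) = 2251/616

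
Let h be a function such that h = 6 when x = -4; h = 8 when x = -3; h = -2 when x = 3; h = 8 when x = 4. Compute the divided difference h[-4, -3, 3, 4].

h[-4,-3] = (8 - 6) / (-3 - (-4)) = 2
h[-3,3] = (-2 - 8) / (3 - (-3)) = -5/3
h[3,4] = (8 - (-2)) / (4 - 3) = 10
h[-4,-3,3] = (-5/3 - 2) / (3 - (-4)) = -11/21
h[-3,3,4] = (10 - (-5/3)) / (4 - (-3)) = 5/3
h[-4,-3,3,4] = (5/3 - (-11/21)) / (4 - (-4)) = 23/84

23/84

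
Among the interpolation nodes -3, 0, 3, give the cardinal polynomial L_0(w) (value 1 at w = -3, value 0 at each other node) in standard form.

L_0(w) = (1/18)w^2 - (1/6)w

L_0(w) = w(w - 3) / [(-3)·(-6)]
       = (w^2 - 3w) / (18)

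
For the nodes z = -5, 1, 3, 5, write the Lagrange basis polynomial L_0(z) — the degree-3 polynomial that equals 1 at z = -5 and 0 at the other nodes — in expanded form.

L_0(z) = -(1/480)z^3 + (3/160)z^2 - (23/480)z + 1/32

L_0(z) = (z - 1)(z - 3)(z - 5) / [(-6)·(-8)·(-10)]
       = (z^3 - 9z^2 + 23z - 15) / (-480)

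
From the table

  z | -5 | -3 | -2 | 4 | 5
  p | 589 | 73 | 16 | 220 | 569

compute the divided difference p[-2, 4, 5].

p[-2,4] = (220 - 16) / (4 - (-2)) = 34
p[4,5] = (569 - 220) / (5 - 4) = 349
p[-2,4,5] = (349 - 34) / (5 - (-2)) = 45

45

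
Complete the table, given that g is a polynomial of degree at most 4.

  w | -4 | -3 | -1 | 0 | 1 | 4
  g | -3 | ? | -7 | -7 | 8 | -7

The 5 known values determine g uniquely (degree ≤ 4).
L_0(-3) = (-2)·(-3)·(-4)·(-7)/[(-3)·(-4)·(-5)·(-8)] = 7/20
L_1(-3) = (1)·(-3)·(-4)·(-7)/[(3)·(-1)·(-2)·(-5)] = 14/5
L_2(-3) = (1)·(-2)·(-4)·(-7)/[(4)·(1)·(-1)·(-4)] = -7/2
L_3(-3) = (1)·(-2)·(-3)·(-7)/[(5)·(2)·(1)·(-3)] = 7/5
L_4(-3) = (1)·(-2)·(-3)·(-4)/[(8)·(5)·(4)·(3)] = -1/20
Sum: (-3)·(7/20) + (-7)·(14/5) + (-7)·(-7/2) + 8·(7/5) + (-7)·(-1/20) = 77/5

77/5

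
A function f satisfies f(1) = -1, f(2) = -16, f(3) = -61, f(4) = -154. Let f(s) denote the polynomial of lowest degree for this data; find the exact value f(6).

L_0(6) = (4)·(3)·(2)/[(-1)·(-2)·(-3)] = -4
L_1(6) = (5)·(3)·(2)/[(1)·(-1)·(-2)] = 15
L_2(6) = (5)·(4)·(2)/[(2)·(1)·(-1)] = -20
L_3(6) = (5)·(4)·(3)/[(3)·(2)·(1)] = 10
Sum: (-1)·(-4) + (-16)·(15) + (-61)·(-20) + (-154)·(10) = -556

-556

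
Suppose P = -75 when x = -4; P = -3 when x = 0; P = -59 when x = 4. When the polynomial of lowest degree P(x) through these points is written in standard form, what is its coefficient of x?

2

Build the Lagrange basis polynomials:
L_0(x) = x(x - 4) / [32] = (1/32)x^2 - (1/8)x
L_1(x) = (x + 4)(x - 4) / [-16] = -(1/16)x^2 + 1
L_2(x) = (x + 4)x / [32] = (1/32)x^2 + (1/8)x
P(x) = (-75)·L_0 + (-3)·L_1 + (-59)·L_2
Only the coefficient of x is needed; take it from each L_i and combine:
(-75)·(-1/8) + (-3)·(0) + (-59)·(1/8) = 2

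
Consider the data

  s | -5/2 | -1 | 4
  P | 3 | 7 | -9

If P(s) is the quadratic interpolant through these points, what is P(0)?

289/39

L_0(0) = (1)·(-4)/[(-3/2)·(-13/2)] = -16/39
L_1(0) = (5/2)·(-4)/[(3/2)·(-5)] = 4/3
L_2(0) = (5/2)·(1)/[(13/2)·(5)] = 1/13
Sum: 3·(-16/39) + 7·(4/3) + (-9)·(1/13) = 289/39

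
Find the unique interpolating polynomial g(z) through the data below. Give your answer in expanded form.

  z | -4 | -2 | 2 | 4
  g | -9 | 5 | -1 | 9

g(z) = (5/16)z^3 - (1/6)z^2 - (11/4)z + 8/3

Build the Lagrange basis polynomials:
L_0(z) = (z + 2)(z - 2)(z - 4) / [-96] = -(1/96)z^3 + (1/24)z^2 + (1/24)z - 1/6
L_1(z) = (z + 4)(z - 2)(z - 4) / [48] = (1/48)z^3 - (1/24)z^2 - (1/3)z + 2/3
L_2(z) = (z + 4)(z + 2)(z - 4) / [-48] = -(1/48)z^3 - (1/24)z^2 + (1/3)z + 2/3
L_3(z) = (z + 4)(z + 2)(z - 2) / [96] = (1/96)z^3 + (1/24)z^2 - (1/24)z - 1/6
g(z) = (-9)·L_0 + 5·L_1 + (-1)·L_2 + 9·L_3
  (-9)·L_0(z) = (3/32)z^3 - (3/8)z^2 - (3/8)z + 3/2
  5·L_1(z) = (5/48)z^3 - (5/24)z^2 - (5/3)z + 10/3
  (-1)·L_2(z) = (1/48)z^3 + (1/24)z^2 - (1/3)z - 2/3
  9·L_3(z) = (3/32)z^3 + (3/8)z^2 - (3/8)z - 3/2
Adding term by term: (5/16)z^3 - (1/6)z^2 - (11/4)z + 8/3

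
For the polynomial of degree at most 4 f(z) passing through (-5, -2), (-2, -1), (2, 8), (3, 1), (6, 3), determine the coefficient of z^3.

-152/1155

Build the Lagrange basis polynomials:
L_0(z) = (z + 2)(z - 2)(z - 3)(z - 6) / [1848] = (1/1848)z^4 - (3/616)z^3 + (1/132)z^2 + (3/154)z - 3/77
L_1(z) = (z + 5)(z - 2)(z - 3)(z - 6) / [-480] = -(1/480)z^4 + (1/80)z^3 + (19/480)z^2 - (3/10)z + 3/8
L_2(z) = (z + 5)(z + 2)(z - 3)(z - 6) / [112] = (1/112)z^4 - (1/56)z^3 - (5/16)z^2 + (9/28)z + 45/28
L_3(z) = (z + 5)(z + 2)(z - 2)(z - 6) / [-120] = -(1/120)z^4 + (1/120)z^3 + (17/60)z^2 - (1/30)z - 1
L_4(z) = (z + 5)(z + 2)(z - 2)(z - 3) / [1056] = (1/1056)z^4 + (1/528)z^3 - (19/1056)z^2 - (1/132)z + 5/88
f(z) = (-2)·L_0 + (-1)·L_1 + 8·L_2 + 1·L_3 + 3·L_4
Only the coefficient of z^3 is needed; take it from each L_i and combine:
(-2)·(-3/616) + (-1)·(1/80) + 8·(-1/56) + 1·(1/120) + 3·(1/528) = -152/1155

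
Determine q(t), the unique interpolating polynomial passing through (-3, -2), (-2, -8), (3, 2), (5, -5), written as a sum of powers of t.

q(t) = -(89/336)t^3 + (45/56)t^2 + (1025/336)t - 405/56

Newton's divided differences:
q[-3,-2] = (-8 - (-2)) / (-2 - (-3)) = -6
q[-2,3] = (2 - (-8)) / (3 - (-2)) = 2
q[3,5] = (-5 - 2) / (5 - 3) = -7/2
q[-3,-2,3] = (2 - (-6)) / (3 - (-3)) = 4/3
q[-2,3,5] = (-7/2 - 2) / (5 - (-2)) = -11/14
q[-3,-2,3,5] = (-11/14 - 4/3) / (5 - (-3)) = -89/336
q(t) = -2 + (-6)·(t + 3) + (4/3)·(t + 3)(t + 2) + (-89/336)·(t + 3)(t + 2)(t - 3)
Expanding: q(t) = -(89/336)t^3 + (45/56)t^2 + (1025/336)t - 405/56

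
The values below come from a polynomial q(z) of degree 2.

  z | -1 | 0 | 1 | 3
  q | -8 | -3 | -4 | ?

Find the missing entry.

The 3 known values determine q uniquely (degree ≤ 2).
Evaluate each Lagrange basis at z = 3:
L_0(3) = (3)·(2)/[(-1)·(-2)] = 3
L_1(3) = (4)·(2)/[(1)·(-1)] = -8
L_2(3) = (4)·(3)/[(2)·(1)] = 6
Sum: (-8)·(3) + (-3)·(-8) + (-4)·(6) = -24

-24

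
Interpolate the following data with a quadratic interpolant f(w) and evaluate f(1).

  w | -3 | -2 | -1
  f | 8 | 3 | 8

48

Using Newton's divided-difference form:
f[-3,-2] = (3 - 8) / (-2 - (-3)) = -5
f[-2,-1] = (8 - 3) / (-1 - (-2)) = 5
f[-3,-2,-1] = (5 - (-5)) / (-1 - (-3)) = 5
f(1) = 8 + (-5)·(4) + 5·(4)·(3) = 48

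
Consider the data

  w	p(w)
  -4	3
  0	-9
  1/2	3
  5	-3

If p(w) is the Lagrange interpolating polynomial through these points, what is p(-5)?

1885/27

L_0(-5) = (-5)·(-11/2)·(-10)/[(-4)·(-9/2)·(-9)] = 275/162
L_1(-5) = (-1)·(-11/2)·(-10)/[(4)·(-1/2)·(-5)] = -11/2
L_2(-5) = (-1)·(-5)·(-10)/[(9/2)·(1/2)·(-9/2)] = 400/81
L_3(-5) = (-1)·(-5)·(-11/2)/[(9)·(5)·(9/2)] = -11/81
Sum: 3·(275/162) + (-9)·(-11/2) + 3·(400/81) + (-3)·(-11/81) = 1885/27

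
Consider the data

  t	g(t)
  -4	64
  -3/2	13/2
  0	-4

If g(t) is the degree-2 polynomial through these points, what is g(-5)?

Evaluate each Lagrange basis at t = -5:
L_0(-5) = (-7/2)·(-5)/[(-5/2)·(-4)] = 7/4
L_1(-5) = (-1)·(-5)/[(5/2)·(-3/2)] = -4/3
L_2(-5) = (-1)·(-7/2)/[(4)·(3/2)] = 7/12
Sum: 64·(7/4) + 13/2·(-4/3) + (-4)·(7/12) = 101

101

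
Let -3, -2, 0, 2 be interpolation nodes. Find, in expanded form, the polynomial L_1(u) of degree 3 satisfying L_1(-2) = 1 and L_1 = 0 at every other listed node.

L_1(u) = (u + 3)u(u - 2) / [(1)·(-2)·(-4)]
       = (u^3 + u^2 - 6u) / (8)

L_1(u) = (1/8)u^3 + (1/8)u^2 - (3/4)u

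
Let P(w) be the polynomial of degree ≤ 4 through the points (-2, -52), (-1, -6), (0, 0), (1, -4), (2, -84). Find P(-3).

Evaluate each Lagrange basis at w = -3:
L_0(-3) = (-2)·(-3)·(-4)·(-5)/[(-1)·(-2)·(-3)·(-4)] = 5
L_1(-3) = (-1)·(-3)·(-4)·(-5)/[(1)·(-1)·(-2)·(-3)] = -10
L_2(-3) = (-1)·(-2)·(-4)·(-5)/[(2)·(1)·(-1)·(-2)] = 10
L_3(-3) = (-1)·(-2)·(-3)·(-5)/[(3)·(2)·(1)·(-1)] = -5
L_4(-3) = (-1)·(-2)·(-3)·(-4)/[(4)·(3)·(2)·(1)] = 1
Sum: (-52)·(5) + (-6)·(-10) + 0 + (-4)·(-5) + (-84)·(1) = -264

-264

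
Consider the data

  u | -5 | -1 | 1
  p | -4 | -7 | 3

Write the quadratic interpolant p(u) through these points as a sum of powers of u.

p(u) = (23/24)u^2 + 5u - 71/24

Build the Lagrange basis polynomials:
L_0(u) = (u + 1)(u - 1) / [24] = (1/24)u^2 - 1/24
L_1(u) = (u + 5)(u - 1) / [-8] = -(1/8)u^2 - (1/2)u + 5/8
L_2(u) = (u + 5)(u + 1) / [12] = (1/12)u^2 + (1/2)u + 5/12
p(u) = (-4)·L_0 + (-7)·L_1 + 3·L_2
  (-4)·L_0(u) = -(1/6)u^2 + 1/6
  (-7)·L_1(u) = (7/8)u^2 + (7/2)u - 35/8
  3·L_2(u) = (1/4)u^2 + (3/2)u + 5/4
Adding term by term: (23/24)u^2 + 5u - 71/24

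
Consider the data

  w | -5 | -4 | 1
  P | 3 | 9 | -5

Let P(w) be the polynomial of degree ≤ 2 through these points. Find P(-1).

47/5

L_0(-1) = (3)·(-2)/[(-1)·(-6)] = -1
L_1(-1) = (4)·(-2)/[(1)·(-5)] = 8/5
L_2(-1) = (4)·(3)/[(6)·(5)] = 2/5
Sum: 3·(-1) + 9·(8/5) + (-5)·(2/5) = 47/5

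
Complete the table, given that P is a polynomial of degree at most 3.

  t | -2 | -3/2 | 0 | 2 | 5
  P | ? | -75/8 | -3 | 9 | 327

-23

The 4 known values determine P uniquely (degree ≤ 3).
L_0(-2) = (-2)·(-4)·(-7)/[(-3/2)·(-7/2)·(-13/2)] = 64/39
L_1(-2) = (-1/2)·(-4)·(-7)/[(3/2)·(-2)·(-5)] = -14/15
L_2(-2) = (-1/2)·(-2)·(-7)/[(7/2)·(2)·(-3)] = 1/3
L_3(-2) = (-1/2)·(-2)·(-4)/[(13/2)·(5)·(3)] = -8/195
Sum: (-75/8)·(64/39) + (-3)·(-14/15) + 9·(1/3) + 327·(-8/195) = -23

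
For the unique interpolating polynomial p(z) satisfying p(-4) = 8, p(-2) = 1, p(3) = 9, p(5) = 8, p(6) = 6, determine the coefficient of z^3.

-37/280

L_0(z) = (z + 2)(z - 3)(z - 5)(z - 6) / [1260] = (1/1260)z^4 - (1/105)z^3 + (1/36)z^2 + (1/35)z - 1/7
L_1(z) = (z + 4)(z - 3)(z - 5)(z - 6) / [-560] = -(1/560)z^4 + (1/56)z^3 - (1/80)z^2 - (81/280)z + 9/14
L_2(z) = (z + 4)(z + 2)(z - 5)(z - 6) / [210] = (1/210)z^4 - (1/42)z^3 - (2/15)z^2 + (46/105)z + 8/7
L_3(z) = (z + 4)(z + 2)(z - 3)(z - 6) / [-126] = -(1/126)z^4 + (1/42)z^3 + (2/9)z^2 - (2/7)z - 8/7
L_4(z) = (z + 4)(z + 2)(z - 3)(z - 5) / [240] = (1/240)z^4 - (1/120)z^3 - (5/48)z^2 + (13/120)z + 1/2
p(z) = 8·L_0 + 1·L_1 + 9·L_2 + 8·L_3 + 6·L_4
Only the coefficient of z^3 is needed; take it from each L_i and combine:
8·(-1/105) + 1·(1/56) + 9·(-1/42) + 8·(1/42) + 6·(-1/120) = -37/280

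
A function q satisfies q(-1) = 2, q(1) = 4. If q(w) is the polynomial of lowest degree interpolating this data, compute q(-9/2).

-3/2

Evaluate each Lagrange basis at w = -9/2:
L_0(-9/2) = (-11/2)/[(-2)] = 11/4
L_1(-9/2) = (-7/2)/[(2)] = -7/4
Sum: 2·(11/4) + 4·(-7/4) = -3/2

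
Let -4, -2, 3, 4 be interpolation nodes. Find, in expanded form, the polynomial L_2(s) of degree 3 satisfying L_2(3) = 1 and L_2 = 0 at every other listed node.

L_2(s) = (s + 4)(s + 2)(s - 4) / [(7)·(5)·(-1)]
       = (s^3 + 2s^2 - 16s - 32) / (-35)

L_2(s) = -(1/35)s^3 - (2/35)s^2 + (16/35)s + 32/35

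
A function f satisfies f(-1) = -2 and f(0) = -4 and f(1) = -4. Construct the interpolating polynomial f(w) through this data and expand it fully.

f(w) = w^2 - w - 4

L_0(w) = w(w - 1) / [2] = (1/2)w^2 - (1/2)w
L_1(w) = (w + 1)(w - 1) / [-1] = -w^2 + 1
L_2(w) = (w + 1)w / [2] = (1/2)w^2 + (1/2)w
f(w) = (-2)·L_0 + (-4)·L_1 + (-4)·L_2
  (-2)·L_0(w) = -w^2 + w
  (-4)·L_1(w) = 4w^2 - 4
  (-4)·L_2(w) = -2w^2 - 2w
Adding term by term: w^2 - w - 4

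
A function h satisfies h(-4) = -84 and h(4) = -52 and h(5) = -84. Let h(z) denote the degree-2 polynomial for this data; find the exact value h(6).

Evaluate each Lagrange basis at z = 6:
L_0(6) = (2)·(1)/[(-8)·(-9)] = 1/36
L_1(6) = (10)·(1)/[(8)·(-1)] = -5/4
L_2(6) = (10)·(2)/[(9)·(1)] = 20/9
Sum: (-84)·(1/36) + (-52)·(-5/4) + (-84)·(20/9) = -124

-124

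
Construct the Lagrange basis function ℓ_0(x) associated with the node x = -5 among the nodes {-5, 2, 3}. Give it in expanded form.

ℓ_0(x) = (1/56)x^2 - (5/56)x + 3/28

ℓ_0(x) = (x - 2)(x - 3) / [(-7)·(-8)]
       = (x^2 - 5x + 6) / (56)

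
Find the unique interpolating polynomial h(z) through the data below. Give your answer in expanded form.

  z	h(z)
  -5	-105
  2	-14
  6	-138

Build the Lagrange basis polynomials:
L_0(z) = (z - 2)(z - 6) / [77] = (1/77)z^2 - (8/77)z + 12/77
L_1(z) = (z + 5)(z - 6) / [-28] = -(1/28)z^2 + (1/28)z + 15/14
L_2(z) = (z + 5)(z - 2) / [44] = (1/44)z^2 + (3/44)z - 5/22
h(z) = (-105)·L_0 + (-14)·L_1 + (-138)·L_2
  (-105)·L_0(z) = -(15/11)z^2 + (120/11)z - 180/11
  (-14)·L_1(z) = (1/2)z^2 - (1/2)z - 15
  (-138)·L_2(z) = -(69/22)z^2 - (207/22)z + 345/11
Adding term by term: -4z^2 + z

h(z) = -4z^2 + z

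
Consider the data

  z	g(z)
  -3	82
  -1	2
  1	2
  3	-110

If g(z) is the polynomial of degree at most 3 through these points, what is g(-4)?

Using Newton's divided-difference form:
g[-3,-1] = (2 - 82) / (-1 - (-3)) = -40
g[-1,1] = (2 - 2) / (1 - (-1)) = 0
g[1,3] = (-110 - 2) / (3 - 1) = -56
g[-3,-1,1] = (0 - (-40)) / (1 - (-3)) = 10
g[-1,1,3] = (-56 - 0) / (3 - (-1)) = -14
g[-3,-1,1,3] = (-14 - 10) / (3 - (-3)) = -4
g(-4) = 82 + (-40)·(-1) + 10·(-1)·(-3) + (-4)·(-1)·(-3)·(-5) = 212

212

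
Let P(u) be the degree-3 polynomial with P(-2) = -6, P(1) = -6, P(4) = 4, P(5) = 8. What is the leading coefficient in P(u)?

L_0(u) = (u - 1)(u - 4)(u - 5) / [-126] = -(1/126)u^3 + (5/63)u^2 - (29/126)u + 10/63
L_1(u) = (u + 2)(u - 4)(u - 5) / [36] = (1/36)u^3 - (7/36)u^2 + (1/18)u + 10/9
L_2(u) = (u + 2)(u - 1)(u - 5) / [-18] = -(1/18)u^3 + (2/9)u^2 + (7/18)u - 5/9
L_3(u) = (u + 2)(u - 1)(u - 4) / [28] = (1/28)u^3 - (3/28)u^2 - (3/14)u + 2/7
P(u) = (-6)·L_0 + (-6)·L_1 + 4·L_2 + 8·L_3
Only the coefficient of u^3 is needed; take it from each L_i and combine:
(-6)·(-1/126) + (-6)·(1/36) + 4·(-1/18) + 8·(1/28) = -1/18

-1/18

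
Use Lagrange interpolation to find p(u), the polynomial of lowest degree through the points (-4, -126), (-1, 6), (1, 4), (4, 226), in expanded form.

p(u) = 3u^3 + 3u^2 - 4u + 2

Build the Lagrange basis polynomials:
L_0(u) = (u + 1)(u - 1)(u - 4) / [-120] = -(1/120)u^3 + (1/30)u^2 + (1/120)u - 1/30
L_1(u) = (u + 4)(u - 1)(u - 4) / [30] = (1/30)u^3 - (1/30)u^2 - (8/15)u + 8/15
L_2(u) = (u + 4)(u + 1)(u - 4) / [-30] = -(1/30)u^3 - (1/30)u^2 + (8/15)u + 8/15
L_3(u) = (u + 4)(u + 1)(u - 1) / [120] = (1/120)u^3 + (1/30)u^2 - (1/120)u - 1/30
p(u) = (-126)·L_0 + 6·L_1 + 4·L_2 + 226·L_3
  (-126)·L_0(u) = (21/20)u^3 - (21/5)u^2 - (21/20)u + 21/5
  6·L_1(u) = (1/5)u^3 - (1/5)u^2 - (16/5)u + 16/5
  4·L_2(u) = -(2/15)u^3 - (2/15)u^2 + (32/15)u + 32/15
  226·L_3(u) = (113/60)u^3 + (113/15)u^2 - (113/60)u - 113/15
Adding term by term: 3u^3 + 3u^2 - 4u + 2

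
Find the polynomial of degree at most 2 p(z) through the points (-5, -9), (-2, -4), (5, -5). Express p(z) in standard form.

Build the Lagrange basis polynomials:
L_0(z) = (z + 2)(z - 5) / [30] = (1/30)z^2 - (1/10)z - 1/3
L_1(z) = (z + 5)(z - 5) / [-21] = -(1/21)z^2 + 25/21
L_2(z) = (z + 5)(z + 2) / [70] = (1/70)z^2 + (1/10)z + 1/7
p(z) = (-9)·L_0 + (-4)·L_1 + (-5)·L_2
  (-9)·L_0(z) = -(3/10)z^2 + (9/10)z + 3
  (-4)·L_1(z) = (4/21)z^2 - 100/21
  (-5)·L_2(z) = -(1/14)z^2 - (1/2)z - 5/7
Adding term by term: -(19/105)z^2 + (2/5)z - 52/21

p(z) = -(19/105)z^2 + (2/5)z - 52/21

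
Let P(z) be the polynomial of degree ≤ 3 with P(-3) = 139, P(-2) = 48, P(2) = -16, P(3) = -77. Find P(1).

L_0(1) = (3)·(-1)·(-2)/[(-1)·(-5)·(-6)] = -1/5
L_1(1) = (4)·(-1)·(-2)/[(1)·(-4)·(-5)] = 2/5
L_2(1) = (4)·(3)·(-2)/[(5)·(4)·(-1)] = 6/5
L_3(1) = (4)·(3)·(-1)/[(6)·(5)·(1)] = -2/5
Sum: 139·(-1/5) + 48·(2/5) + (-16)·(6/5) + (-77)·(-2/5) = 3

3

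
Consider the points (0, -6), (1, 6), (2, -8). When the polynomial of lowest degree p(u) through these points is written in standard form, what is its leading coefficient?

-13

The leading coefficient equals the top divided difference p[0,1,2].
p[0,1] = (6 - (-6)) / (1 - 0) = 12
p[1,2] = (-8 - 6) / (2 - 1) = -14
p[0,1,2] = (-14 - 12) / (2 - 0) = -13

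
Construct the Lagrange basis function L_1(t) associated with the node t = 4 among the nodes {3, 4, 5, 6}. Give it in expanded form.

L_1(t) = (1/2)t^3 - 7t^2 + (63/2)t - 45

L_1(t) = (t - 3)(t - 5)(t - 6) / [(1)·(-1)·(-2)]
       = (t^3 - 14t^2 + 63t - 90) / (2)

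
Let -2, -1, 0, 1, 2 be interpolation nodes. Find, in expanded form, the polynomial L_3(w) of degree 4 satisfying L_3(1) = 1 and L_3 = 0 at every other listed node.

L_3(w) = -(1/6)w^4 - (1/6)w^3 + (2/3)w^2 + (2/3)w

L_3(w) = (w + 2)(w + 1)w(w - 2) / [(3)·(2)·(1)·(-1)]
       = (w^4 + w^3 - 4w^2 - 4w) / (-6)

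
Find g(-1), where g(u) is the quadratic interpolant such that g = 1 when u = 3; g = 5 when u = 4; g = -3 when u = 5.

-135

L_0(-1) = (-5)·(-6)/[(-1)·(-2)] = 15
L_1(-1) = (-4)·(-6)/[(1)·(-1)] = -24
L_2(-1) = (-4)·(-5)/[(2)·(1)] = 10
Sum: 1·(15) + 5·(-24) + (-3)·(10) = -135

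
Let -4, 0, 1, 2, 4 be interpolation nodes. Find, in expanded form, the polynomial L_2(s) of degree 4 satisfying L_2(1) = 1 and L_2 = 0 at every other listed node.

L_2(s) = (s + 4)s(s - 2)(s - 4) / [(5)·(1)·(-1)·(-3)]
       = (s^4 - 2s^3 - 16s^2 + 32s) / (15)

L_2(s) = (1/15)s^4 - (2/15)s^3 - (16/15)s^2 + (32/15)s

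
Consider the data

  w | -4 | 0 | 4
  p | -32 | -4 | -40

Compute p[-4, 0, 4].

p[-4,0] = (-4 - (-32)) / (0 - (-4)) = 7
p[0,4] = (-40 - (-4)) / (4 - 0) = -9
p[-4,0,4] = (-9 - 7) / (4 - (-4)) = -2

-2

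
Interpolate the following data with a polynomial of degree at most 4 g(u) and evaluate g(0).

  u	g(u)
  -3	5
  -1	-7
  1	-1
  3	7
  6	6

-533/105

L_0(0) = (1)·(-1)·(-3)·(-6)/[(-2)·(-4)·(-6)·(-9)] = -1/24
L_1(0) = (3)·(-1)·(-3)·(-6)/[(2)·(-2)·(-4)·(-7)] = 27/56
L_2(0) = (3)·(1)·(-3)·(-6)/[(4)·(2)·(-2)·(-5)] = 27/40
L_3(0) = (3)·(1)·(-1)·(-6)/[(6)·(4)·(2)·(-3)] = -1/8
L_4(0) = (3)·(1)·(-1)·(-3)/[(9)·(7)·(5)·(3)] = 1/105
Sum: 5·(-1/24) + (-7)·(27/56) + (-1)·(27/40) + 7·(-1/8) + 6·(1/105) = -533/105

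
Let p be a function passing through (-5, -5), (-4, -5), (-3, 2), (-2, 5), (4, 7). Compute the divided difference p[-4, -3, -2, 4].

17/84

p[-4,-3] = (2 - (-5)) / (-3 - (-4)) = 7
p[-3,-2] = (5 - 2) / (-2 - (-3)) = 3
p[-2,4] = (7 - 5) / (4 - (-2)) = 1/3
p[-4,-3,-2] = (3 - 7) / (-2 - (-4)) = -2
p[-3,-2,4] = (1/3 - 3) / (4 - (-3)) = -8/21
p[-4,-3,-2,4] = (-8/21 - (-2)) / (4 - (-4)) = 17/84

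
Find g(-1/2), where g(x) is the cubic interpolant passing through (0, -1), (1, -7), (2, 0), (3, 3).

Using Newton's divided-difference form:
g[0,1] = (-7 - (-1)) / (1 - 0) = -6
g[1,2] = (0 - (-7)) / (2 - 1) = 7
g[2,3] = (3 - 0) / (3 - 2) = 3
g[0,1,2] = (7 - (-6)) / (2 - 0) = 13/2
g[1,2,3] = (3 - 7) / (3 - 1) = -2
g[0,1,2,3] = (-2 - 13/2) / (3 - 0) = -17/6
g(-1/2) = -1 + (-6)·(-1/2) + (13/2)·(-1/2)·(-3/2) + (-17/6)·(-1/2)·(-3/2)·(-5/2) = 195/16

195/16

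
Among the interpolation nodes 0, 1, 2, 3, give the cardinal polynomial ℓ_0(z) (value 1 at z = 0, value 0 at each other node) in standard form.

ℓ_0(z) = (z - 1)(z - 2)(z - 3) / [(-1)·(-2)·(-3)]
       = (z^3 - 6z^2 + 11z - 6) / (-6)

ℓ_0(z) = -(1/6)z^3 + z^2 - (11/6)z + 1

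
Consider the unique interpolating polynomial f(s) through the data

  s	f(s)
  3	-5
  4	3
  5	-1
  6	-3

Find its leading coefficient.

7/3

Build the Lagrange basis polynomials:
L_0(s) = (s - 4)(s - 5)(s - 6) / [-6] = -(1/6)s^3 + (5/2)s^2 - (37/3)s + 20
L_1(s) = (s - 3)(s - 5)(s - 6) / [2] = (1/2)s^3 - 7s^2 + (63/2)s - 45
L_2(s) = (s - 3)(s - 4)(s - 6) / [-2] = -(1/2)s^3 + (13/2)s^2 - 27s + 36
L_3(s) = (s - 3)(s - 4)(s - 5) / [6] = (1/6)s^3 - 2s^2 + (47/6)s - 10
f(s) = (-5)·L_0 + 3·L_1 + (-1)·L_2 + (-3)·L_3
Only the coefficient of s^3 is needed; take it from each L_i and combine:
(-5)·(-1/6) + 3·(1/2) + (-1)·(-1/2) + (-3)·(1/6) = 7/3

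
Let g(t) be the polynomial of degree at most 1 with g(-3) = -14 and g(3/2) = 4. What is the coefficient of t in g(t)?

4

The leading coefficient equals the top divided difference g[-3,3/2].
g[-3,3/2] = (4 - (-14)) / (3/2 - (-3)) = 4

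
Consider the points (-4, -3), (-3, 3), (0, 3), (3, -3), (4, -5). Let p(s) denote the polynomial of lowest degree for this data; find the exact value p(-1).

L_0(-1) = (2)·(-1)·(-4)·(-5)/[(-1)·(-4)·(-7)·(-8)] = -5/28
L_1(-1) = (3)·(-1)·(-4)·(-5)/[(1)·(-3)·(-6)·(-7)] = 10/21
L_2(-1) = (3)·(2)·(-4)·(-5)/[(4)·(3)·(-3)·(-4)] = 5/6
L_3(-1) = (3)·(2)·(-1)·(-5)/[(7)·(6)·(3)·(-1)] = -5/21
L_4(-1) = (3)·(2)·(-1)·(-4)/[(8)·(7)·(4)·(1)] = 3/28
Sum: (-3)·(-5/28) + 3·(10/21) + 3·(5/6) + (-3)·(-5/21) + (-5)·(3/28) = 65/14

65/14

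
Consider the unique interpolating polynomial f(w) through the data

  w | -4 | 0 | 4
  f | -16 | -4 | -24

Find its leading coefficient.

Build the Lagrange basis polynomials:
L_0(w) = w(w - 4) / [32] = (1/32)w^2 - (1/8)w
L_1(w) = (w + 4)(w - 4) / [-16] = -(1/16)w^2 + 1
L_2(w) = (w + 4)w / [32] = (1/32)w^2 + (1/8)w
f(w) = (-16)·L_0 + (-4)·L_1 + (-24)·L_2
Only the coefficient of w^2 is needed; take it from each L_i and combine:
(-16)·(1/32) + (-4)·(-1/16) + (-24)·(1/32) = -1

-1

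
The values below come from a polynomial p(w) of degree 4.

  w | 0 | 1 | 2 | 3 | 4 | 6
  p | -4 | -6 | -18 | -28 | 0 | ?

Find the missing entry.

The 5 known values determine p uniquely (degree ≤ 4).
Evaluate each Lagrange basis at w = 6:
L_0(6) = (5)·(4)·(3)·(2)/[(-1)·(-2)·(-3)·(-4)] = 5
L_1(6) = (6)·(4)·(3)·(2)/[(1)·(-1)·(-2)·(-3)] = -24
L_2(6) = (6)·(5)·(3)·(2)/[(2)·(1)·(-1)·(-2)] = 45
L_3(6) = (6)·(5)·(4)·(2)/[(3)·(2)·(1)·(-1)] = -40
L_4(6) = (6)·(5)·(4)·(3)/[(4)·(3)·(2)·(1)] = 15
Sum: (-4)·(5) + (-6)·(-24) + (-18)·(45) + (-28)·(-40) + 0 = 434

434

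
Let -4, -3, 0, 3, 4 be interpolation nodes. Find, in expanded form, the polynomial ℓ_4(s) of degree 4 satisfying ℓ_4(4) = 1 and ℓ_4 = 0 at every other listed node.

ℓ_4(s) = (s + 4)(s + 3)s(s - 3) / [(8)·(7)·(4)·(1)]
       = (s^4 + 4s^3 - 9s^2 - 36s) / (224)

ℓ_4(s) = (1/224)s^4 + (1/56)s^3 - (9/224)s^2 - (9/56)s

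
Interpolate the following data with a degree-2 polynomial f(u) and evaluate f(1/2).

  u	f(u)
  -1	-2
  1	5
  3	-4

Evaluate each Lagrange basis at u = 1/2:
L_0(1/2) = (-1/2)·(-5/2)/[(-2)·(-4)] = 5/32
L_1(1/2) = (3/2)·(-5/2)/[(2)·(-2)] = 15/16
L_2(1/2) = (3/2)·(-1/2)/[(4)·(2)] = -3/32
Sum: (-2)·(5/32) + 5·(15/16) + (-4)·(-3/32) = 19/4

19/4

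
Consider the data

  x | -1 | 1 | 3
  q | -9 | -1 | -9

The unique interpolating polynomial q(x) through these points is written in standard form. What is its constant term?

-3

L_0(x) = (x - 1)(x - 3) / [8] = (1/8)x^2 - (1/2)x + 3/8
L_1(x) = (x + 1)(x - 3) / [-4] = -(1/4)x^2 + (1/2)x + 3/4
L_2(x) = (x + 1)(x - 1) / [8] = (1/8)x^2 - 1/8
q(x) = (-9)·L_0 + (-1)·L_1 + (-9)·L_2
Only the constant term is needed; take it from each L_i and combine:
(-9)·(3/8) + (-1)·(3/4) + (-9)·(-1/8) = -3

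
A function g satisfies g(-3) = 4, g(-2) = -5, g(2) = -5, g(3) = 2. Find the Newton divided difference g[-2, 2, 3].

g[-2,2] = (-5 - (-5)) / (2 - (-2)) = 0
g[2,3] = (2 - (-5)) / (3 - 2) = 7
g[-2,2,3] = (7 - 0) / (3 - (-2)) = 7/5

7/5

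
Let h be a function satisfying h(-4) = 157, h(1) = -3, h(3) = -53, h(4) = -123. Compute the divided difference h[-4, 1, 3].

1

h[-4,1] = (-3 - 157) / (1 - (-4)) = -32
h[1,3] = (-53 - (-3)) / (3 - 1) = -25
h[-4,1,3] = (-25 - (-32)) / (3 - (-4)) = 1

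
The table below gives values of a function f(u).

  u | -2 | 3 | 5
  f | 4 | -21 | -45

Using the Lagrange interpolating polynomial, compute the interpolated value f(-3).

3

Evaluate each Lagrange basis at u = -3:
L_0(-3) = (-6)·(-8)/[(-5)·(-7)] = 48/35
L_1(-3) = (-1)·(-8)/[(5)·(-2)] = -4/5
L_2(-3) = (-1)·(-6)/[(7)·(2)] = 3/7
Sum: 4·(48/35) + (-21)·(-4/5) + (-45)·(3/7) = 3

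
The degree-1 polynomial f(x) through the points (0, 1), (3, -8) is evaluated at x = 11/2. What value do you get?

Evaluate each Lagrange basis at x = 11/2:
L_0(11/2) = (5/2)/[(-3)] = -5/6
L_1(11/2) = (11/2)/[(3)] = 11/6
Sum: 1·(-5/6) + (-8)·(11/6) = -31/2

-31/2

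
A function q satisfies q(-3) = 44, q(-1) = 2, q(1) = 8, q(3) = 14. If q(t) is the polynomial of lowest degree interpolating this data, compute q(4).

2

L_0(4) = (5)·(3)·(1)/[(-2)·(-4)·(-6)] = -5/16
L_1(4) = (7)·(3)·(1)/[(2)·(-2)·(-4)] = 21/16
L_2(4) = (7)·(5)·(1)/[(4)·(2)·(-2)] = -35/16
L_3(4) = (7)·(5)·(3)/[(6)·(4)·(2)] = 35/16
Sum: 44·(-5/16) + 2·(21/16) + 8·(-35/16) + 14·(35/16) = 2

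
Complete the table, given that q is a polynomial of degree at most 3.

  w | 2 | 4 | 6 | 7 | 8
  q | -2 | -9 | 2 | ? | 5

49/8

The 4 known values determine q uniquely (degree ≤ 3).
Evaluate each Lagrange basis at w = 7:
L_0(7) = (3)·(1)·(-1)/[(-2)·(-4)·(-6)] = 1/16
L_1(7) = (5)·(1)·(-1)/[(2)·(-2)·(-4)] = -5/16
L_2(7) = (5)·(3)·(-1)/[(4)·(2)·(-2)] = 15/16
L_3(7) = (5)·(3)·(1)/[(6)·(4)·(2)] = 5/16
Sum: (-2)·(1/16) + (-9)·(-5/16) + 2·(15/16) + 5·(5/16) = 49/8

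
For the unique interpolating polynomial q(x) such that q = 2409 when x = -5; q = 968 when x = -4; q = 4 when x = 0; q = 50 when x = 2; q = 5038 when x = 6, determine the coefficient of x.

L_0(x) = (x + 4)x(x - 2)(x - 6) / [385] = (1/385)x^4 - (4/385)x^3 - (4/77)x^2 + (48/385)x
L_1(x) = (x + 5)x(x - 2)(x - 6) / [-240] = -(1/240)x^4 + (1/80)x^3 + (7/60)x^2 - (1/4)x
L_2(x) = (x + 5)(x + 4)(x - 2)(x - 6) / [240] = (1/240)x^4 + (1/240)x^3 - (1/6)x^2 - (13/60)x + 1
L_3(x) = (x + 5)(x + 4)x(x - 6) / [-336] = -(1/336)x^4 - (1/112)x^3 + (17/168)x^2 + (5/14)x
L_4(x) = (x + 5)(x + 4)x(x - 2) / [2640] = (1/2640)x^4 + (7/2640)x^3 + (1/1320)x^2 - (1/66)x
q(x) = 2409·L_0 + 968·L_1 + 4·L_2 + 50·L_3 + 5038·L_4
Only the coefficient of x is needed; take it from each L_i and combine:
2409·(48/385) + 968·(-1/4) + 4·(-13/60) + 50·(5/14) + 5038·(-1/66) = -1

-1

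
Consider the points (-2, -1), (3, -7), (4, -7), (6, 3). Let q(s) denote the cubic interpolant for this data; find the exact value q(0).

Using Newton's divided-difference form:
q[-2,3] = (-7 - (-1)) / (3 - (-2)) = -6/5
q[3,4] = (-7 - (-7)) / (4 - 3) = 0
q[4,6] = (3 - (-7)) / (6 - 4) = 5
q[-2,3,4] = (0 - (-6/5)) / (4 - (-2)) = 1/5
q[3,4,6] = (5 - 0) / (6 - 3) = 5/3
q[-2,3,4,6] = (5/3 - 1/5) / (6 - (-2)) = 11/60
q(0) = -1 + (-6/5)·(2) + (1/5)·(2)·(-3) + (11/60)·(2)·(-3)·(-4) = -1/5

-1/5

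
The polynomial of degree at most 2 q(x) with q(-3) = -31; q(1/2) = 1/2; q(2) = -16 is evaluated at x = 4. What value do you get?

L_0(4) = (7/2)·(2)/[(-7/2)·(-5)] = 2/5
L_1(4) = (7)·(2)/[(7/2)·(-3/2)] = -8/3
L_2(4) = (7)·(7/2)/[(5)·(3/2)] = 49/15
Sum: (-31)·(2/5) + 1/2·(-8/3) + (-16)·(49/15) = -66

-66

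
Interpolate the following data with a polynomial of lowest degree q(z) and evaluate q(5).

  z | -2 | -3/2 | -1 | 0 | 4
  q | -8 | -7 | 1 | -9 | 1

L_0(5) = (13/2)·(6)·(5)·(1)/[(-1/2)·(-1)·(-2)·(-6)] = 65/2
L_1(5) = (7)·(6)·(5)·(1)/[(1/2)·(-1/2)·(-3/2)·(-11/2)] = -1120/11
L_2(5) = (7)·(13/2)·(5)·(1)/[(1)·(1/2)·(-1)·(-5)] = 91
L_3(5) = (7)·(13/2)·(6)·(1)/[(2)·(3/2)·(1)·(-4)] = -91/4
L_4(5) = (7)·(13/2)·(6)·(5)/[(6)·(11/2)·(5)·(4)] = 91/44
Sum: (-8)·(65/2) + (-7)·(-1120/11) + 1·(91) + (-9)·(-91/4) + 1·(91/44) = 8256/11

8256/11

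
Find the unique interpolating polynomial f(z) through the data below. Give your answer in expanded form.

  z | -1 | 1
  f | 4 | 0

f(z) = -2z + 2

L_0(z) = (z - 1) / [-2] = -(1/2)z + 1/2
L_1(z) = (z + 1) / [2] = (1/2)z + 1/2
f(z) = 4·L_0 + 0·L_1
  4·L_0(z) = -2z + 2
  0·L_1(z) = 0
Adding term by term: -2z + 2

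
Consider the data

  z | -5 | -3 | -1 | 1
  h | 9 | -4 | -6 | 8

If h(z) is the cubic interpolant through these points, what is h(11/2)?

15859/128

L_0(11/2) = (17/2)·(13/2)·(9/2)/[(-2)·(-4)·(-6)] = -663/128
L_1(11/2) = (21/2)·(13/2)·(9/2)/[(2)·(-2)·(-4)] = 2457/128
L_2(11/2) = (21/2)·(17/2)·(9/2)/[(4)·(2)·(-2)] = -3213/128
L_3(11/2) = (21/2)·(17/2)·(13/2)/[(6)·(4)·(2)] = 1547/128
Sum: 9·(-663/128) + (-4)·(2457/128) + (-6)·(-3213/128) + 8·(1547/128) = 15859/128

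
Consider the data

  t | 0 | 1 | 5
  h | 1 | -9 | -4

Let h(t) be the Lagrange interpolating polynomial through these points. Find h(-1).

31/2

L_0(-1) = (-2)·(-6)/[(-1)·(-5)] = 12/5
L_1(-1) = (-1)·(-6)/[(1)·(-4)] = -3/2
L_2(-1) = (-1)·(-2)/[(5)·(4)] = 1/10
Sum: 1·(12/5) + (-9)·(-3/2) + (-4)·(1/10) = 31/2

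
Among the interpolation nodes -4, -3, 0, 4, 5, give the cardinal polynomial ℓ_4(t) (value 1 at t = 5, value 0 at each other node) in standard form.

ℓ_4(t) = (1/360)t^4 + (1/120)t^3 - (2/45)t^2 - (2/15)t

ℓ_4(t) = (t + 4)(t + 3)t(t - 4) / [(9)·(8)·(5)·(1)]
       = (t^4 + 3t^3 - 16t^2 - 48t) / (360)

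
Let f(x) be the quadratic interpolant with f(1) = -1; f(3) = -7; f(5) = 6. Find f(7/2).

-177/32

L_0(7/2) = (1/2)·(-3/2)/[(-2)·(-4)] = -3/32
L_1(7/2) = (5/2)·(-3/2)/[(2)·(-2)] = 15/16
L_2(7/2) = (5/2)·(1/2)/[(4)·(2)] = 5/32
Sum: (-1)·(-3/32) + (-7)·(15/16) + 6·(5/32) = -177/32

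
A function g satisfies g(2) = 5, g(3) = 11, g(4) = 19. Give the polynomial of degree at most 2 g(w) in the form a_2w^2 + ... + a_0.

g(w) = w^2 + w - 1

Build the Lagrange basis polynomials:
L_0(w) = (w - 3)(w - 4) / [2] = (1/2)w^2 - (7/2)w + 6
L_1(w) = (w - 2)(w - 4) / [-1] = -w^2 + 6w - 8
L_2(w) = (w - 2)(w - 3) / [2] = (1/2)w^2 - (5/2)w + 3
g(w) = 5·L_0 + 11·L_1 + 19·L_2
  5·L_0(w) = (5/2)w^2 - (35/2)w + 30
  11·L_1(w) = -11w^2 + 66w - 88
  19·L_2(w) = (19/2)w^2 - (95/2)w + 57
Adding term by term: w^2 + w - 1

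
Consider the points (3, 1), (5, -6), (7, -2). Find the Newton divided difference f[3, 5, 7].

11/8

f[3,5] = (-6 - 1) / (5 - 3) = -7/2
f[5,7] = (-2 - (-6)) / (7 - 5) = 2
f[3,5,7] = (2 - (-7/2)) / (7 - 3) = 11/8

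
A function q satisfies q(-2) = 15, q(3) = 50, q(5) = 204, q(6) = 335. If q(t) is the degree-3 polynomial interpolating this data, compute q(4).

111

Evaluate each Lagrange basis at t = 4:
L_0(4) = (1)·(-1)·(-2)/[(-5)·(-7)·(-8)] = -1/140
L_1(4) = (6)·(-1)·(-2)/[(5)·(-2)·(-3)] = 2/5
L_2(4) = (6)·(1)·(-2)/[(7)·(2)·(-1)] = 6/7
L_3(4) = (6)·(1)·(-1)/[(8)·(3)·(1)] = -1/4
Sum: 15·(-1/140) + 50·(2/5) + 204·(6/7) + 335·(-1/4) = 111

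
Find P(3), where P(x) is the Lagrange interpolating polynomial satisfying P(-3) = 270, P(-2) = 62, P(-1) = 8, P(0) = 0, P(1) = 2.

252

L_0(3) = (5)·(4)·(3)·(2)/[(-1)·(-2)·(-3)·(-4)] = 5
L_1(3) = (6)·(4)·(3)·(2)/[(1)·(-1)·(-2)·(-3)] = -24
L_2(3) = (6)·(5)·(3)·(2)/[(2)·(1)·(-1)·(-2)] = 45
L_3(3) = (6)·(5)·(4)·(2)/[(3)·(2)·(1)·(-1)] = -40
L_4(3) = (6)·(5)·(4)·(3)/[(4)·(3)·(2)·(1)] = 15
Sum: 270·(5) + 62·(-24) + 8·(45) + 0 + 2·(15) = 252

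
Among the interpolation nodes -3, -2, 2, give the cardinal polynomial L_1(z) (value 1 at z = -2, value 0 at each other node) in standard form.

L_1(z) = -(1/4)z^2 - (1/4)z + 3/2

L_1(z) = (z + 3)(z - 2) / [(1)·(-4)]
       = (z^2 + z - 6) / (-4)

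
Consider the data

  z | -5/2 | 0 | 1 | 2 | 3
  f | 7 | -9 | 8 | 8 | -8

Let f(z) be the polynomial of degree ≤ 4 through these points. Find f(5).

-1556/231

Using Newton's divided-difference form:
f[-5/2,0] = (-9 - 7) / (0 - (-5/2)) = -32/5
f[0,1] = (8 - (-9)) / (1 - 0) = 17
f[1,2] = (8 - 8) / (2 - 1) = 0
f[2,3] = (-8 - 8) / (3 - 2) = -16
f[-5/2,0,1] = (17 - (-32/5)) / (1 - (-5/2)) = 234/35
f[0,1,2] = (0 - 17) / (2 - 0) = -17/2
f[1,2,3] = (-16 - 0) / (3 - 1) = -8
f[-5/2,0,1,2] = (-17/2 - 234/35) / (2 - (-5/2)) = -1063/315
f[0,1,2,3] = (-8 - (-17/2)) / (3 - 0) = 1/6
f[-5/2,0,1,2,3] = (1/6 - (-1063/315)) / (3 - (-5/2)) = 2231/3465
f(5) = 7 + (-32/5)·(15/2) + (234/35)·(15/2)·(5) + (-1063/315)·(15/2)·(5)·(4) + (2231/3465)·(15/2)·(5)·(4)·(3) = -1556/231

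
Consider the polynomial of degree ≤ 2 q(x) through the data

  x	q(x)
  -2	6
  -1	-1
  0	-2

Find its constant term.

L_0(x) = (x + 1)x / [2] = (1/2)x^2 + (1/2)x
L_1(x) = (x + 2)x / [-1] = -x^2 - 2x
L_2(x) = (x + 2)(x + 1) / [2] = (1/2)x^2 + (3/2)x + 1
q(x) = 6·L_0 + (-1)·L_1 + (-2)·L_2
Only the constant term is needed; take it from each L_i and combine:
6·(0) + (-1)·(0) + (-2)·(1) = -2

-2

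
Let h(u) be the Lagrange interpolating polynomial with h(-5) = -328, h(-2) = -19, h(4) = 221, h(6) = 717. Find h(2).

L_0(2) = (4)·(-2)·(-4)/[(-3)·(-9)·(-11)] = -32/297
L_1(2) = (7)·(-2)·(-4)/[(3)·(-6)·(-8)] = 7/18
L_2(2) = (7)·(4)·(-4)/[(9)·(6)·(-2)] = 28/27
L_3(2) = (7)·(4)·(-2)/[(11)·(8)·(2)] = -7/22
Sum: (-328)·(-32/297) + (-19)·(7/18) + 221·(28/27) + 717·(-7/22) = 29

29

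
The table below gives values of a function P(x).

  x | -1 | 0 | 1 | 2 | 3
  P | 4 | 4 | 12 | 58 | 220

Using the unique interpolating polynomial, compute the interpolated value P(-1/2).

Evaluate each Lagrange basis at x = -1/2:
L_0(-1/2) = (-1/2)·(-3/2)·(-5/2)·(-7/2)/[(-1)·(-2)·(-3)·(-4)] = 35/128
L_1(-1/2) = (1/2)·(-3/2)·(-5/2)·(-7/2)/[(1)·(-1)·(-2)·(-3)] = 35/32
L_2(-1/2) = (1/2)·(-1/2)·(-5/2)·(-7/2)/[(2)·(1)·(-1)·(-2)] = -35/64
L_3(-1/2) = (1/2)·(-1/2)·(-3/2)·(-7/2)/[(3)·(2)·(1)·(-1)] = 7/32
L_4(-1/2) = (1/2)·(-1/2)·(-3/2)·(-5/2)/[(4)·(3)·(2)·(1)] = -5/128
Sum: 4·(35/128) + 4·(35/32) + 12·(-35/64) + 58·(7/32) + 220·(-5/128) = 3

3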